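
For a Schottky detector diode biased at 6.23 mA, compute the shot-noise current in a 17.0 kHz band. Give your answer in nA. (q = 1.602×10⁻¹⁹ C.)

5.83 nA

I_n = √(2qI·B)
2qI·B = 2 × 1.602×10⁻¹⁹ × 6.23×10⁻³ × 1.70×10⁴ = 3.39×10⁻¹⁷ A²
I_n = √(3.39×10⁻¹⁷) = 5.83×10⁻⁹ A = 5.83 nA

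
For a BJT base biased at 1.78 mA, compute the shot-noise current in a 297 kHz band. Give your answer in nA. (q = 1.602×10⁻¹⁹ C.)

13.0 nA

I_n = √(2qI·B)
2qI·B = 2 × 1.602×10⁻¹⁹ × 1.78×10⁻³ × 2.97×10⁵ = 1.69×10⁻¹⁶ A²
I_n = √(1.69×10⁻¹⁶) = 1.30×10⁻⁸ A = 13.0 nA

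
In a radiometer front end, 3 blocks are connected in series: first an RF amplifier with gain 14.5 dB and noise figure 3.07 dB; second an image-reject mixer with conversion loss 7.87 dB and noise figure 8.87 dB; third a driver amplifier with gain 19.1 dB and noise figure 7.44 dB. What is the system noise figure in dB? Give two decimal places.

Convert to linear (a loss of L dB is a gain of −L dB): F_i = 10^(NF_i/10), G_i = 10^(G_i,dB/10)
  Stage 1: F_1 = 10^(3.07/10) = 2.028, G_1 = 10^(14.5/10) = 28.18
  Stage 2: F_2 = 10^(8.87/10) = 7.709, G_2 = 10^(−7.87/10) = 0.1633
  Stage 3: F_3 = 10^(7.44/10) = 5.546, G_3 = 10^(19.1/10) = 81.28
Friis cascade:
  F = 2.028 + (7.709 − 1)/28.18 + (5.546 − 1)/4.603 = 3.253
NF = 10 log₁₀(3.253) = 5.12 dB

5.12 dB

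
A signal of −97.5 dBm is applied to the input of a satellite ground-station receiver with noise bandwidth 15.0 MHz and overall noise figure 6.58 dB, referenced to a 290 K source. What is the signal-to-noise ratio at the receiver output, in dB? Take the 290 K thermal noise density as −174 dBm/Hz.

Noise floor: N = −174 + 10 log₁₀(B) + NF
10 log₁₀(1.50×10⁷) = 71.76 dB
N = −174 + 71.76 + 6.58 = −95.66 dBm
SNR = P_sig − N = −97.5 − (−95.66) = −1.84 dB → −1.8 dB

−1.8 dB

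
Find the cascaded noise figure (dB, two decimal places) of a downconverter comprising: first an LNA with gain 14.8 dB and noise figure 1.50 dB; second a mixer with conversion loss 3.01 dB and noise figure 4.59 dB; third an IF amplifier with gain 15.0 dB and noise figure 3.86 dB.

1.96 dB

Convert to linear (a loss of L dB is a gain of −L dB): F_i = 10^(NF_i/10), G_i = 10^(G_i,dB/10)
  Stage 1: F_1 = 10^(1.50/10) = 1.413, G_1 = 10^(14.8/10) = 30.20
  Stage 2: F_2 = 10^(4.59/10) = 2.877, G_2 = 10^(−3.01/10) = 0.5000
  Stage 3: F_3 = 10^(3.86/10) = 2.432, G_3 = 10^(15.0/10) = 31.62
Friis cascade:
  F = 1.413 + (2.877 − 1)/30.20 + (2.432 − 1)/15.10 = 1.570
NF = 10 log₁₀(1.570) = 1.96 dB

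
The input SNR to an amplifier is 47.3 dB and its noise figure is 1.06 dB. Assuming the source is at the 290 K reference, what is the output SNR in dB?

By definition F = SNR_in/SNR_out, so in dB: SNR_out = SNR_in − NF
SNR_out = 47.3 − 1.06 = 46.24 dB

46.24 dB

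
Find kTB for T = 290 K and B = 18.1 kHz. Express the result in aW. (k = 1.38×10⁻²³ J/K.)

72.4 aW

P_n = kTB = 1.38×10⁻²³ × 290 × 1.81×10⁴ = 7.24×10⁻¹⁷ W = 72.4 aW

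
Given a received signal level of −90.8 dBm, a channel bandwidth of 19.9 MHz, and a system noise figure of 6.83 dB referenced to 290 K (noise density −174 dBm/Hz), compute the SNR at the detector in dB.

Noise floor: N = −174 + 10 log₁₀(B) + NF
10 log₁₀(1.99×10⁷) = 72.99 dB
N = −174 + 72.99 + 6.83 = −94.18 dBm
SNR = P_sig − N = −90.8 − (−94.18) = 3.38 dB → 3.4 dB

3.4 dB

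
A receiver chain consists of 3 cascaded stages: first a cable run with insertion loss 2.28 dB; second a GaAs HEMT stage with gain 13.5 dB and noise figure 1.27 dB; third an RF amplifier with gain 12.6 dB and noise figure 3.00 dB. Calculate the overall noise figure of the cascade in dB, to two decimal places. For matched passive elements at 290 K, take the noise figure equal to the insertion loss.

3.69 dB

Convert to linear (a loss of L dB is a gain of −L dB): F_i = 10^(NF_i/10), G_i = 10^(G_i,dB/10)
  Stage 1: F_1 = 10^(2.28/10) = 1.690, G_1 = 10^(−2.28/10) = 0.5916
  Stage 2: F_2 = 10^(1.27/10) = 1.340, G_2 = 10^(13.5/10) = 22.39
  Stage 3: F_3 = 10^(3.00/10) = 1.995, G_3 = 10^(12.6/10) = 18.20
Friis cascade:
  F = 1.690 + (1.340 − 1)/0.5916 + (1.995 − 1)/13.24 = 2.340
NF = 10 log₁₀(2.340) = 3.69 dB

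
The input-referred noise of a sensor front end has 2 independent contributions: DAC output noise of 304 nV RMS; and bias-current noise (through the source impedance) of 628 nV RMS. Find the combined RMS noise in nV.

698 nV

Uncorrelated sources add in power (mean-square): V_tot = √(ΣV_i²)
V_tot = √[(3.04×10⁻⁷)² + (6.28×10⁻⁷)²] = 6.98×10⁻⁷ V = 698 nV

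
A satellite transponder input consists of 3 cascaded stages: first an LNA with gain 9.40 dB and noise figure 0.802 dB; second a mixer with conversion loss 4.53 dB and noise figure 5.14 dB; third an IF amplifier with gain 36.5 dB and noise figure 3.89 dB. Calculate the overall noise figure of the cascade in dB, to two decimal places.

2.87 dB

Convert to linear (a loss of L dB is a gain of −L dB): F_i = 10^(NF_i/10), G_i = 10^(G_i,dB/10)
  Stage 1: F_1 = 10^(0.802/10) = 1.203, G_1 = 10^(9.40/10) = 8.710
  Stage 2: F_2 = 10^(5.14/10) = 3.266, G_2 = 10^(−4.53/10) = 0.3524
  Stage 3: F_3 = 10^(3.89/10) = 2.449, G_3 = 10^(36.5/10) = 4467
Friis cascade:
  F = 1.203 + (3.266 − 1)/8.710 + (2.449 − 1)/3.069 = 1.935
NF = 10 log₁₀(1.935) = 2.87 dB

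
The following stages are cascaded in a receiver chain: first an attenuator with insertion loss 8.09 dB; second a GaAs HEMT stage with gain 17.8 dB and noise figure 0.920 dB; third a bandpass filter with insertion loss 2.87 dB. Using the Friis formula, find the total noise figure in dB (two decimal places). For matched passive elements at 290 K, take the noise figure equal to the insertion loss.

9.06 dB

Convert to linear (a loss of L dB is a gain of −L dB): F_i = 10^(NF_i/10), G_i = 10^(G_i,dB/10)
  Stage 1: F_1 = 10^(8.09/10) = 6.442, G_1 = 10^(−8.09/10) = 0.1552
  Stage 2: F_2 = 10^(0.920/10) = 1.236, G_2 = 10^(17.8/10) = 60.26
  Stage 3: F_3 = 10^(2.87/10) = 1.936, G_3 = 10^(−2.87/10) = 0.5164
Friis cascade:
  F = 6.442 + (1.236 − 1)/0.1552 + (1.936 − 1)/9.354 = 8.062
NF = 10 log₁₀(8.062) = 9.06 dB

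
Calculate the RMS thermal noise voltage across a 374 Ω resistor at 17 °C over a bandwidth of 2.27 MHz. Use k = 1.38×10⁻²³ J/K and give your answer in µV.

3.69 µV

T = 17 °C + 273.15 = 290.15 K
V_n = √(4kTRB)
4kTRB = 4 × 1.38×10⁻²³ × 290.15 × 3.74×10² × 2.27×10⁶ = 1.36×10⁻¹¹ V²
V_n = √(1.36×10⁻¹¹) = 3.69×10⁻⁶ V = 3.69 µV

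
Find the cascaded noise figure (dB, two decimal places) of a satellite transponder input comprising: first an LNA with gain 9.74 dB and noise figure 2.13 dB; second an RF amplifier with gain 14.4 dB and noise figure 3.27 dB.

2.44 dB

Convert to linear (a loss of L dB is a gain of −L dB): F_i = 10^(NF_i/10), G_i = 10^(G_i,dB/10)
  Stage 1: F_1 = 10^(2.13/10) = 1.633, G_1 = 10^(9.74/10) = 9.419
  Stage 2: F_2 = 10^(3.27/10) = 2.123, G_2 = 10^(14.4/10) = 27.54
Friis cascade:
  F = 1.633 + (2.123 − 1)/9.419 = 1.752
NF = 10 log₁₀(1.752) = 2.44 dB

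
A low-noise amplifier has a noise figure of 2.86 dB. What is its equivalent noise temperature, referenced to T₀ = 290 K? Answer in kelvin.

F = 10^(2.86/10) = 1.93197
T_e = (F − 1)·T₀ = (1.93197 − 1) × 290 = 270 K

270 K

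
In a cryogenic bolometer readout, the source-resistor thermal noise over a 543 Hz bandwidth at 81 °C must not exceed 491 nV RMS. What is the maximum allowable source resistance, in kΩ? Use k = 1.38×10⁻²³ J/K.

T = 81 °C + 273.15 = 354.15 K
Johnson–Nyquist: V_n = √(4kTRB) ⇒ R = V_n² / (4kTB)
4kTB = 4 × 1.38×10⁻²³ × 354.15 × 5.43×10² = 1.06×10⁻¹⁷
R = (4.91×10⁻⁷)² / 1.06×10⁻¹⁷ = 2.27×10⁴ Ω = 22.7 kΩ

22.7 kΩ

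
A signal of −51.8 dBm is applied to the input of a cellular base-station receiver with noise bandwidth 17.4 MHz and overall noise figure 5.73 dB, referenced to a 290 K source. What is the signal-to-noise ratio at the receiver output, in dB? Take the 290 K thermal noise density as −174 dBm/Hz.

Noise floor: N = −174 + 10 log₁₀(B) + NF
10 log₁₀(1.74×10⁷) = 72.41 dB
N = −174 + 72.41 + 5.73 = −95.86 dBm
SNR = P_sig − N = −51.8 − (−95.86) = 44.06 dB → 44.1 dB

44.1 dB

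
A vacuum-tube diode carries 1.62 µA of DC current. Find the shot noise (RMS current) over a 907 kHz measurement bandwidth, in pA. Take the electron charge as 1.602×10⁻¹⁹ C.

686 pA

I_n = √(2qI·B)
2qI·B = 2 × 1.602×10⁻¹⁹ × 1.62×10⁻⁶ × 9.07×10⁵ = 4.71×10⁻¹⁹ A²
I_n = √(4.71×10⁻¹⁹) = 6.86×10⁻¹⁰ A = 686 pA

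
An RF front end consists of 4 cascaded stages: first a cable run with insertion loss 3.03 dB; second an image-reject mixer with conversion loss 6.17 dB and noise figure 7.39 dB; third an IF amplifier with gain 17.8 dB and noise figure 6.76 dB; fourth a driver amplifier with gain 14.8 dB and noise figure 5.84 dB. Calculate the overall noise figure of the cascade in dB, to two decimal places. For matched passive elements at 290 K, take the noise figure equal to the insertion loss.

16.29 dB

Convert to linear (a loss of L dB is a gain of −L dB): F_i = 10^(NF_i/10), G_i = 10^(G_i,dB/10)
  Stage 1: F_1 = 10^(3.03/10) = 2.009, G_1 = 10^(−3.03/10) = 0.4977
  Stage 2: F_2 = 10^(7.39/10) = 5.483, G_2 = 10^(−6.17/10) = 0.2415
  Stage 3: F_3 = 10^(6.76/10) = 4.742, G_3 = 10^(17.8/10) = 60.26
  Stage 4: F_4 = 10^(5.84/10) = 3.837, G_4 = 10^(14.8/10) = 30.20
Friis cascade:
  F = 2.009 + (5.483 − 1)/0.4977 + (4.742 − 1)/0.1202 + (3.837 − 1)/7.244 = 42.54
NF = 10 log₁₀(42.54) = 16.29 dB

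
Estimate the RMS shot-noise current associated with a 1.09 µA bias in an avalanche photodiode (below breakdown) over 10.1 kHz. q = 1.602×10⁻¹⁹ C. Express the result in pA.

59.4 pA

I_n = √(2qI·B)
2qI·B = 2 × 1.602×10⁻¹⁹ × 1.09×10⁻⁶ × 1.01×10⁴ = 3.53×10⁻²¹ A²
I_n = √(3.53×10⁻²¹) = 5.94×10⁻¹¹ A = 59.4 pA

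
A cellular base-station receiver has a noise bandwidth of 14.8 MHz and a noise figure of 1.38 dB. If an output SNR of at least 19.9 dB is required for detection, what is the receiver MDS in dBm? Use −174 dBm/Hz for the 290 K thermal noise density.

−81.0 dBm

Sensitivity = −174 + 10 log₁₀(B) + NF + SNR_min
= −174 + 71.7 + 1.38 + 19.9
= −81.02 dBm → −81.0 dBm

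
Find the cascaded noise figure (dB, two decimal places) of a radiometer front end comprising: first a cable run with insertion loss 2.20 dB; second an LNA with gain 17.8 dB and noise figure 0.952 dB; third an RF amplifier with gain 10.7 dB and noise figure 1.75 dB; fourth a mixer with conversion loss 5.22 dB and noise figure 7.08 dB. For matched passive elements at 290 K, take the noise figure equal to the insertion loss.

Convert to linear (a loss of L dB is a gain of −L dB): F_i = 10^(NF_i/10), G_i = 10^(G_i,dB/10)
  Stage 1: F_1 = 10^(2.20/10) = 1.660, G_1 = 10^(−2.20/10) = 0.6026
  Stage 2: F_2 = 10^(0.952/10) = 1.245, G_2 = 10^(17.8/10) = 60.26
  Stage 3: F_3 = 10^(1.75/10) = 1.496, G_3 = 10^(10.7/10) = 11.75
  Stage 4: F_4 = 10^(7.08/10) = 5.105, G_4 = 10^(−5.22/10) = 0.3006
Friis cascade:
  F = 1.660 + (1.245 − 1)/0.6026 + (1.496 − 1)/36.31 + (5.105 − 1)/426.6 = 2.090
NF = 10 log₁₀(2.090) = 3.20 dB

3.20 dB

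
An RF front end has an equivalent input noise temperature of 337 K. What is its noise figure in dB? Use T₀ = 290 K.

F = 1 + T_e/T₀ = 1 + 337/290 = 2.16207
NF = 10 log₁₀(2.16207) = 3.35 dB

3.35 dB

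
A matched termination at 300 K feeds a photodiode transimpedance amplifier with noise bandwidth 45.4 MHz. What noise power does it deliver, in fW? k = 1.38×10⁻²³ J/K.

188 fW

P_n = kTB = 1.38×10⁻²³ × 300 × 4.54×10⁷ = 1.88×10⁻¹³ W = 188 fW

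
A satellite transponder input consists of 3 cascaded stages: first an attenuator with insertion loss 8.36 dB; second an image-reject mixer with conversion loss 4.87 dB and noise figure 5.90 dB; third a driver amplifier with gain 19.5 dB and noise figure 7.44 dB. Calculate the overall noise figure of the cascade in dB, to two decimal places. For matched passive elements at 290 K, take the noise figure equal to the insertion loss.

Convert to linear (a loss of L dB is a gain of −L dB): F_i = 10^(NF_i/10), G_i = 10^(G_i,dB/10)
  Stage 1: F_1 = 10^(8.36/10) = 6.855, G_1 = 10^(−8.36/10) = 0.1459
  Stage 2: F_2 = 10^(5.90/10) = 3.890, G_2 = 10^(−4.87/10) = 0.3258
  Stage 3: F_3 = 10^(7.44/10) = 5.546, G_3 = 10^(19.5/10) = 89.13
Friis cascade:
  F = 6.855 + (3.890 − 1)/0.1459 + (5.546 − 1)/0.04753 = 122.3
NF = 10 log₁₀(122.3) = 20.87 dB

20.87 dB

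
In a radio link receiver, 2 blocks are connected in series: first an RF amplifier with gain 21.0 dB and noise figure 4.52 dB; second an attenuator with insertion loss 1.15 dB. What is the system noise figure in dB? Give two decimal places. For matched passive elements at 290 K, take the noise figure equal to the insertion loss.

4.52 dB

Convert to linear (a loss of L dB is a gain of −L dB): F_i = 10^(NF_i/10), G_i = 10^(G_i,dB/10)
  Stage 1: F_1 = 10^(4.52/10) = 2.831, G_1 = 10^(21.0/10) = 125.9
  Stage 2: F_2 = 10^(1.15/10) = 1.303, G_2 = 10^(−1.15/10) = 0.7674
Friis cascade:
  F = 2.831 + (1.303 − 1)/125.9 = 2.834
NF = 10 log₁₀(2.834) = 4.52 dB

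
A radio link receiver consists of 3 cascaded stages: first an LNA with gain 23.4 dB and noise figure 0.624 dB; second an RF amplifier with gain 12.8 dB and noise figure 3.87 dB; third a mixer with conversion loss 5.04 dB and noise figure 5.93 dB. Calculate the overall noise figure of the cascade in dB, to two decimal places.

0.65 dB

Convert to linear (a loss of L dB is a gain of −L dB): F_i = 10^(NF_i/10), G_i = 10^(G_i,dB/10)
  Stage 1: F_1 = 10^(0.624/10) = 1.155, G_1 = 10^(23.4/10) = 218.8
  Stage 2: F_2 = 10^(3.87/10) = 2.438, G_2 = 10^(12.8/10) = 19.05
  Stage 3: F_3 = 10^(5.93/10) = 3.917, G_3 = 10^(−5.04/10) = 0.3133
Friis cascade:
  F = 1.155 + (2.438 − 1)/218.8 + (3.917 − 1)/4169 = 1.162
NF = 10 log₁₀(1.162) = 0.65 dB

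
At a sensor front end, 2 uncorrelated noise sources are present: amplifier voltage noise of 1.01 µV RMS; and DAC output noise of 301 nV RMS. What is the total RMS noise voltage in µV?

Uncorrelated sources add in power (mean-square): V_tot = √(ΣV_i²)
V_tot = √[(1.01×10⁻⁶)² + (3.01×10⁻⁷)²] = 1.05×10⁻⁶ V = 1.05 µV

1.05 µV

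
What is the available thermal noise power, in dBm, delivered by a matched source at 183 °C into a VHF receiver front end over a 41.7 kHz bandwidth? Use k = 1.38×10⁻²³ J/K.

T = 183 °C + 273.15 = 456.15 K
P_n = kTB = 1.38×10⁻²³ × 456.15 × 4.17×10⁴ = 2.62×10⁻¹⁶ W
In dBm: 10 log₁₀(2.62×10⁻¹⁶ / 10⁻³) = −125.8 dBm

−125.8 dBm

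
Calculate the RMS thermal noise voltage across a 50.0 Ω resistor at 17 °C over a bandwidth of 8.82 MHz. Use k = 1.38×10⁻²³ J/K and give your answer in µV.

2.66 µV

T = 17 °C + 273.15 = 290.15 K
V_n = √(4kTRB)
4kTRB = 4 × 1.38×10⁻²³ × 290.15 × 5.00×10¹ × 8.82×10⁶ = 7.06×10⁻¹² V²
V_n = √(7.06×10⁻¹²) = 2.66×10⁻⁶ V = 2.66 µV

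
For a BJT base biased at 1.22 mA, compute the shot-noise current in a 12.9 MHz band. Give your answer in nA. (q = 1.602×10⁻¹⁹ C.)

I_n = √(2qI·B)
2qI·B = 2 × 1.602×10⁻¹⁹ × 1.22×10⁻³ × 1.29×10⁷ = 5.04×10⁻¹⁵ A²
I_n = √(5.04×10⁻¹⁵) = 7.10×10⁻⁸ A = 71.0 nA

71.0 nA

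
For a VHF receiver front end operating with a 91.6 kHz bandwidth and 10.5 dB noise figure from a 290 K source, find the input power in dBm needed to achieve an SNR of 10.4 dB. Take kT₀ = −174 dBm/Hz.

Sensitivity = −174 + 10 log₁₀(B) + NF + SNR_min
= −174 + 49.62 + 10.5 + 10.4
= −103.48 dBm → −103.5 dBm

−103.5 dBm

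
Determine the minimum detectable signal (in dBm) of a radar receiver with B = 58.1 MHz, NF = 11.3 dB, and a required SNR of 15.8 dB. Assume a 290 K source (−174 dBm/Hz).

Sensitivity = −174 + 10 log₁₀(B) + NF + SNR_min
= −174 + 77.64 + 11.3 + 15.8
= −69.26 dBm → −69.3 dBm

−69.3 dBm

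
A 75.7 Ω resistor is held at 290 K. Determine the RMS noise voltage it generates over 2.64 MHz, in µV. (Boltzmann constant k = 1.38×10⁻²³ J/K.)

V_n = √(4kTRB)
4kTRB = 4 × 1.38×10⁻²³ × 290 × 7.57×10¹ × 2.64×10⁶ = 3.20×10⁻¹² V²
V_n = √(3.20×10⁻¹²) = 1.79×10⁻⁶ V = 1.79 µV

1.79 µV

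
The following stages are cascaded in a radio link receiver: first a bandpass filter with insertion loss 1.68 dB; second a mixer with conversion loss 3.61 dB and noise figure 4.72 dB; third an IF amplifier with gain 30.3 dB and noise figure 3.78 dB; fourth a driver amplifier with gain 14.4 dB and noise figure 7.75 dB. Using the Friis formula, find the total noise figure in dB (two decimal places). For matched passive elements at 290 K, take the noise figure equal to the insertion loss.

9.58 dB

Convert to linear (a loss of L dB is a gain of −L dB): F_i = 10^(NF_i/10), G_i = 10^(G_i,dB/10)
  Stage 1: F_1 = 10^(1.68/10) = 1.472, G_1 = 10^(−1.68/10) = 0.6792
  Stage 2: F_2 = 10^(4.72/10) = 2.965, G_2 = 10^(−3.61/10) = 0.4355
  Stage 3: F_3 = 10^(3.78/10) = 2.388, G_3 = 10^(30.3/10) = 1072
  Stage 4: F_4 = 10^(7.75/10) = 5.957, G_4 = 10^(14.4/10) = 27.54
Friis cascade:
  F = 1.472 + (2.965 − 1)/0.6792 + (2.388 − 1)/0.2958 + (5.957 − 1)/317.0 = 9.072
NF = 10 log₁₀(9.072) = 9.58 dB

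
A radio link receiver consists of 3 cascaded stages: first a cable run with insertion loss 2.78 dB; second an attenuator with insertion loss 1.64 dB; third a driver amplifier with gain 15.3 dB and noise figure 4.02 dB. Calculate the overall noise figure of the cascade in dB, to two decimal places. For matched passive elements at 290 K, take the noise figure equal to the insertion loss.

Convert to linear (a loss of L dB is a gain of −L dB): F_i = 10^(NF_i/10), G_i = 10^(G_i,dB/10)
  Stage 1: F_1 = 10^(2.78/10) = 1.897, G_1 = 10^(−2.78/10) = 0.5272
  Stage 2: F_2 = 10^(1.64/10) = 1.459, G_2 = 10^(−1.64/10) = 0.6855
  Stage 3: F_3 = 10^(4.02/10) = 2.523, G_3 = 10^(15.3/10) = 33.88
Friis cascade:
  F = 1.897 + (1.459 − 1)/0.5272 + (2.523 − 1)/0.3614 = 6.982
NF = 10 log₁₀(6.982) = 8.44 dB

8.44 dB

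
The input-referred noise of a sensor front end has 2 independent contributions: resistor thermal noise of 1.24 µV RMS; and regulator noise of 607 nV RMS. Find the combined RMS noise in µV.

1.38 µV

Uncorrelated sources add in power (mean-square): V_tot = √(ΣV_i²)
V_tot = √[(1.24×10⁻⁶)² + (6.07×10⁻⁷)²] = 1.38×10⁻⁶ V = 1.38 µV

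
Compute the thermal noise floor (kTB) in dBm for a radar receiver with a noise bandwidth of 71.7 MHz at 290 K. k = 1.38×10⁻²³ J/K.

P_n = kTB = 1.38×10⁻²³ × 290 × 7.17×10⁷ = 2.87×10⁻¹³ W
In dBm: 10 log₁₀(2.87×10⁻¹³ / 10⁻³) = −95.4 dBm

−95.4 dBm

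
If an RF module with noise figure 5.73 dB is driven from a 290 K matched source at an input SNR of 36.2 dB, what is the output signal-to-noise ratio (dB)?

By definition F = SNR_in/SNR_out, so in dB: SNR_out = SNR_in − NF
SNR_out = 36.2 − 5.73 = 30.47 dB

30.47 dB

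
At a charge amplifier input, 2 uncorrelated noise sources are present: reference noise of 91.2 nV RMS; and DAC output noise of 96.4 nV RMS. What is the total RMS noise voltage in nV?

133 nV

Uncorrelated sources add in power (mean-square): V_tot = √(ΣV_i²)
V_tot = √[(9.12×10⁻⁸)² + (9.64×10⁻⁸)²] = 1.33×10⁻⁷ V = 133 nV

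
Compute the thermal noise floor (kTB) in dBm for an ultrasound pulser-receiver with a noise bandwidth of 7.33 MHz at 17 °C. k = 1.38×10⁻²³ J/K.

−105.3 dBm

T = 17 °C + 273.15 = 290.15 K
P_n = kTB = 1.38×10⁻²³ × 290.15 × 7.33×10⁶ = 2.93×10⁻¹⁴ W
In dBm: 10 log₁₀(2.93×10⁻¹⁴ / 10⁻³) = −105.3 dBm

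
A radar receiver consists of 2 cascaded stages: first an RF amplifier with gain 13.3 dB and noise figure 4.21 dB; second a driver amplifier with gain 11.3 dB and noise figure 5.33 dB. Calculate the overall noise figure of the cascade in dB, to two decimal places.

4.39 dB

Convert to linear (a loss of L dB is a gain of −L dB): F_i = 10^(NF_i/10), G_i = 10^(G_i,dB/10)
  Stage 1: F_1 = 10^(4.21/10) = 2.636, G_1 = 10^(13.3/10) = 21.38
  Stage 2: F_2 = 10^(5.33/10) = 3.412, G_2 = 10^(11.3/10) = 13.49
Friis cascade:
  F = 2.636 + (3.412 − 1)/21.38 = 2.749
NF = 10 log₁₀(2.749) = 4.39 dB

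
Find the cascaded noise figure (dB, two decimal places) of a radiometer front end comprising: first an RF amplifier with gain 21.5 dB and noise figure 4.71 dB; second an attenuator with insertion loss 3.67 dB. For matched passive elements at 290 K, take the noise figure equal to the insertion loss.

Convert to linear (a loss of L dB is a gain of −L dB): F_i = 10^(NF_i/10), G_i = 10^(G_i,dB/10)
  Stage 1: F_1 = 10^(4.71/10) = 2.958, G_1 = 10^(21.5/10) = 141.3
  Stage 2: F_2 = 10^(3.67/10) = 2.328, G_2 = 10^(−3.67/10) = 0.4295
Friis cascade:
  F = 2.958 + (2.328 − 1)/141.3 = 2.967
NF = 10 log₁₀(2.967) = 4.72 dB

4.72 dB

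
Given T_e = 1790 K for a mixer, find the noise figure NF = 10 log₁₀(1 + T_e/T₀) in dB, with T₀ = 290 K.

F = 1 + T_e/T₀ = 1 + 1790/290 = 7.17241
NF = 10 log₁₀(7.17241) = 8.56 dB

8.56 dB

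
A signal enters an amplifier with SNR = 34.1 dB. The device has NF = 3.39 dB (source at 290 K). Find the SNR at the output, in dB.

30.71 dB

By definition F = SNR_in/SNR_out, so in dB: SNR_out = SNR_in − NF
SNR_out = 34.1 − 3.39 = 30.71 dB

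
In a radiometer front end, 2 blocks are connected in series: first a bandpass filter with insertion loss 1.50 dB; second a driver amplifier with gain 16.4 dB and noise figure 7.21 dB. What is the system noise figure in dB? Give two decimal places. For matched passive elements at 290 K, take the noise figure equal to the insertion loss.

8.71 dB

Convert to linear (a loss of L dB is a gain of −L dB): F_i = 10^(NF_i/10), G_i = 10^(G_i,dB/10)
  Stage 1: F_1 = 10^(1.50/10) = 1.413, G_1 = 10^(−1.50/10) = 0.7079
  Stage 2: F_2 = 10^(7.21/10) = 5.260, G_2 = 10^(16.4/10) = 43.65
Friis cascade:
  F = 1.413 + (5.260 − 1)/0.7079 = 7.430
NF = 10 log₁₀(7.430) = 8.71 dB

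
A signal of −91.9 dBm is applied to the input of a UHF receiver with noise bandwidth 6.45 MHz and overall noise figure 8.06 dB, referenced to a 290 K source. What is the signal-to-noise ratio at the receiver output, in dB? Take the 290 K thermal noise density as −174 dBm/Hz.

5.9 dB

Noise floor: N = −174 + 10 log₁₀(B) + NF
10 log₁₀(6.45×10⁶) = 68.1 dB
N = −174 + 68.1 + 8.06 = −97.84 dBm
SNR = P_sig − N = −91.9 − (−97.84) = 5.94 dB → 5.9 dB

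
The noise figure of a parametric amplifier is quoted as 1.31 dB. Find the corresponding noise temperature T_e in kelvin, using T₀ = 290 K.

102 K

F = 10^(1.31/10) = 1.35207
T_e = (F − 1)·T₀ = (1.35207 − 1) × 290 = 102 K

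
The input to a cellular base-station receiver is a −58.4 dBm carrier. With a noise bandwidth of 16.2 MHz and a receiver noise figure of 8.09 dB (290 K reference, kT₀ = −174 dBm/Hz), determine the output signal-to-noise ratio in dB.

Noise floor: N = −174 + 10 log₁₀(B) + NF
10 log₁₀(1.62×10⁷) = 72.1 dB
N = −174 + 72.1 + 8.09 = −93.81 dBm
SNR = P_sig − N = −58.4 − (−93.81) = 35.41 dB → 35.4 dB

35.4 dB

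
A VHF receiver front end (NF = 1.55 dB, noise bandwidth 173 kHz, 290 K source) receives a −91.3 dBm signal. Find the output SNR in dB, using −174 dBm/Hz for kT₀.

Noise floor: N = −174 + 10 log₁₀(B) + NF
10 log₁₀(1.73×10⁵) = 52.38 dB
N = −174 + 52.38 + 1.55 = −120.07 dBm
SNR = P_sig − N = −91.3 − (−120.07) = 28.77 dB → 28.8 dB

28.8 dB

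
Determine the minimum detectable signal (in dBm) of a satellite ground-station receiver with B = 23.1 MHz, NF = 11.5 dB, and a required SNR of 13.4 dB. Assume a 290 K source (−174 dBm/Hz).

−75.5 dBm

Sensitivity = −174 + 10 log₁₀(B) + NF + SNR_min
= −174 + 73.64 + 11.5 + 13.4
= −75.46 dBm → −75.5 dBm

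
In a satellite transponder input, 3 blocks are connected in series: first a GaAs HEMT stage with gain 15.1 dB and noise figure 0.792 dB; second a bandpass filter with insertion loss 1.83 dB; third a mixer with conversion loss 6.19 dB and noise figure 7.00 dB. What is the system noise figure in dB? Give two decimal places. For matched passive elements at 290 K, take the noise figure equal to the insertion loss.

1.48 dB

Convert to linear (a loss of L dB is a gain of −L dB): F_i = 10^(NF_i/10), G_i = 10^(G_i,dB/10)
  Stage 1: F_1 = 10^(0.792/10) = 1.200, G_1 = 10^(15.1/10) = 32.36
  Stage 2: F_2 = 10^(1.83/10) = 1.524, G_2 = 10^(−1.83/10) = 0.6561
  Stage 3: F_3 = 10^(7.00/10) = 5.012, G_3 = 10^(−6.19/10) = 0.2404
Friis cascade:
  F = 1.200 + (1.524 − 1)/32.36 + (5.012 − 1)/21.23 = 1.405
NF = 10 log₁₀(1.405) = 1.48 dB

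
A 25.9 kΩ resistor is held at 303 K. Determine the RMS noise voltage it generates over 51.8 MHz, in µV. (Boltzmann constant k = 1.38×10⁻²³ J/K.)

150 µV

V_n = √(4kTRB)
4kTRB = 4 × 1.38×10⁻²³ × 303 × 2.59×10⁴ × 5.18×10⁷ = 2.24×10⁻⁸ V²
V_n = √(2.24×10⁻⁸) = 1.50×10⁻⁴ V = 150 µV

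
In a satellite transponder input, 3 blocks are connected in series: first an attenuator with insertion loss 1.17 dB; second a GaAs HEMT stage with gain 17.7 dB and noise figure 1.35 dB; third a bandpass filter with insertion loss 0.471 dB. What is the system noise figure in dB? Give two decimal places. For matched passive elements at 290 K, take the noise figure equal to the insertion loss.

Convert to linear (a loss of L dB is a gain of −L dB): F_i = 10^(NF_i/10), G_i = 10^(G_i,dB/10)
  Stage 1: F_1 = 10^(1.17/10) = 1.309, G_1 = 10^(−1.17/10) = 0.7638
  Stage 2: F_2 = 10^(1.35/10) = 1.365, G_2 = 10^(17.7/10) = 58.88
  Stage 3: F_3 = 10^(0.471/10) = 1.115, G_3 = 10^(−0.471/10) = 0.8972
Friis cascade:
  F = 1.309 + (1.365 − 1)/0.7638 + (1.115 − 1)/44.98 = 1.789
NF = 10 log₁₀(1.789) = 2.53 dB

2.53 dB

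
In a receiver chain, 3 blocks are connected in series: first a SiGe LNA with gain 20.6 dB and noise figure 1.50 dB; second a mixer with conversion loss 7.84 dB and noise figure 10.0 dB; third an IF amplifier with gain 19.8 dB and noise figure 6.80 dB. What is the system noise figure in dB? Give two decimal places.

Convert to linear (a loss of L dB is a gain of −L dB): F_i = 10^(NF_i/10), G_i = 10^(G_i,dB/10)
  Stage 1: F_1 = 10^(1.50/10) = 1.413, G_1 = 10^(20.6/10) = 114.8
  Stage 2: F_2 = 10^(10.0/10) = 10.00, G_2 = 10^(−7.84/10) = 0.1644
  Stage 3: F_3 = 10^(6.80/10) = 4.786, G_3 = 10^(19.8/10) = 95.50
Friis cascade:
  F = 1.413 + (10.00 − 1)/114.8 + (4.786 − 1)/18.88 = 1.691
NF = 10 log₁₀(1.691) = 2.28 dB

2.28 dB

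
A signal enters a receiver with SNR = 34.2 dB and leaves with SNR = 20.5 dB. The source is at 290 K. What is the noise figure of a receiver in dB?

NF (dB) = SNR_in(dB) − SNR_out(dB) when the source is at T₀
NF = 34.2 − 20.5 = 13.7 dB

13.7 dB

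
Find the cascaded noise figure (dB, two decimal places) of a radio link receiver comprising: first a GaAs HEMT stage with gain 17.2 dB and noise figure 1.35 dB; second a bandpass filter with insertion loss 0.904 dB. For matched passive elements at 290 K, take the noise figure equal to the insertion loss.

Convert to linear (a loss of L dB is a gain of −L dB): F_i = 10^(NF_i/10), G_i = 10^(G_i,dB/10)
  Stage 1: F_1 = 10^(1.35/10) = 1.365, G_1 = 10^(17.2/10) = 52.48
  Stage 2: F_2 = 10^(0.904/10) = 1.231, G_2 = 10^(−0.904/10) = 0.8121
Friis cascade:
  F = 1.365 + (1.231 − 1)/52.48 = 1.369
NF = 10 log₁₀(1.369) = 1.36 dB

1.36 dB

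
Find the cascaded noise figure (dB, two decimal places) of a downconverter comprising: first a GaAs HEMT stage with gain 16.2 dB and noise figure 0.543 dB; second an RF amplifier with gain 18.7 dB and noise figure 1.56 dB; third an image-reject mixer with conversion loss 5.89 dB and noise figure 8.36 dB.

0.59 dB

Convert to linear (a loss of L dB is a gain of −L dB): F_i = 10^(NF_i/10), G_i = 10^(G_i,dB/10)
  Stage 1: F_1 = 10^(0.543/10) = 1.133, G_1 = 10^(16.2/10) = 41.69
  Stage 2: F_2 = 10^(1.56/10) = 1.432, G_2 = 10^(18.7/10) = 74.13
  Stage 3: F_3 = 10^(8.36/10) = 6.855, G_3 = 10^(−5.89/10) = 0.2576
Friis cascade:
  F = 1.133 + (1.432 − 1)/41.69 + (6.855 − 1)/3090 = 1.145
NF = 10 log₁₀(1.145) = 0.59 dB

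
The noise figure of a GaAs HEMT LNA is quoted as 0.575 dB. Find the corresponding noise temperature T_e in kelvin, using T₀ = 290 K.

41.1 K

F = 10^(0.575/10) = 1.14156
T_e = (F − 1)·T₀ = (1.14156 − 1) × 290 = 41.1 K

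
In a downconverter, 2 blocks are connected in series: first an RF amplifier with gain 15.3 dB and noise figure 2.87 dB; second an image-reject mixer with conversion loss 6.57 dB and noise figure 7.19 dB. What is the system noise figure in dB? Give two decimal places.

3.14 dB

Convert to linear (a loss of L dB is a gain of −L dB): F_i = 10^(NF_i/10), G_i = 10^(G_i,dB/10)
  Stage 1: F_1 = 10^(2.87/10) = 1.936, G_1 = 10^(15.3/10) = 33.88
  Stage 2: F_2 = 10^(7.19/10) = 5.236, G_2 = 10^(−6.57/10) = 0.2203
Friis cascade:
  F = 1.936 + (5.236 − 1)/33.88 = 2.061
NF = 10 log₁₀(2.061) = 3.14 dB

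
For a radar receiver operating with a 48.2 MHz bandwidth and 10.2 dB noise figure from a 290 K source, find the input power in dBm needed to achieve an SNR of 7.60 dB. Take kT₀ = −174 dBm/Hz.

Sensitivity = −174 + 10 log₁₀(B) + NF + SNR_min
= −174 + 76.83 + 10.2 + 7.60
= −79.37 dBm → −79.4 dBm

−79.4 dBm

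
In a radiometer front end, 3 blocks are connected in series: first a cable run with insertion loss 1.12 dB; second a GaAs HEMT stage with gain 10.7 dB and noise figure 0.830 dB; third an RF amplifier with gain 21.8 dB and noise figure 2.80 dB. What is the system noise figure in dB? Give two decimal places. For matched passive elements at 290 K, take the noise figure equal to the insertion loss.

2.22 dB

Convert to linear (a loss of L dB is a gain of −L dB): F_i = 10^(NF_i/10), G_i = 10^(G_i,dB/10)
  Stage 1: F_1 = 10^(1.12/10) = 1.294, G_1 = 10^(−1.12/10) = 0.7727
  Stage 2: F_2 = 10^(0.830/10) = 1.211, G_2 = 10^(10.7/10) = 11.75
  Stage 3: F_3 = 10^(2.80/10) = 1.905, G_3 = 10^(21.8/10) = 151.4
Friis cascade:
  F = 1.294 + (1.211 − 1)/0.7727 + (1.905 − 1)/9.078 = 1.666
NF = 10 log₁₀(1.666) = 2.22 dB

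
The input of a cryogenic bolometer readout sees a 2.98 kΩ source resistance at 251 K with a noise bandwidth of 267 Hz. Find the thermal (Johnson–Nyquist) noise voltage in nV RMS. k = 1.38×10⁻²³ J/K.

105 nV

V_n = √(4kTRB)
4kTRB = 4 × 1.38×10⁻²³ × 251 × 2.98×10³ × 2.67×10² = 1.10×10⁻¹⁴ V²
V_n = √(1.10×10⁻¹⁴) = 1.05×10⁻⁷ V = 105 nV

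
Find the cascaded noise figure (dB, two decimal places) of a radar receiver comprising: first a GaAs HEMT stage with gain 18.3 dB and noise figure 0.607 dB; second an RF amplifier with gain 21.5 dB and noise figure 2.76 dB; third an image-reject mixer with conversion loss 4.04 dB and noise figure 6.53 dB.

0.66 dB

Convert to linear (a loss of L dB is a gain of −L dB): F_i = 10^(NF_i/10), G_i = 10^(G_i,dB/10)
  Stage 1: F_1 = 10^(0.607/10) = 1.150, G_1 = 10^(18.3/10) = 67.61
  Stage 2: F_2 = 10^(2.76/10) = 1.888, G_2 = 10^(21.5/10) = 141.3
  Stage 3: F_3 = 10^(6.53/10) = 4.498, G_3 = 10^(−4.04/10) = 0.3945
Friis cascade:
  F = 1.150 + (1.888 − 1)/67.61 + (4.498 − 1)/9550 = 1.164
NF = 10 log₁₀(1.164) = 0.66 dB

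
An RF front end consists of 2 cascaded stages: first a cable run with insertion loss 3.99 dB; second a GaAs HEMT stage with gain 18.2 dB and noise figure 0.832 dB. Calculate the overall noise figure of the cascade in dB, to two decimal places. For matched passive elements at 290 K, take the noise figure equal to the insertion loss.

4.82 dB

Convert to linear (a loss of L dB is a gain of −L dB): F_i = 10^(NF_i/10), G_i = 10^(G_i,dB/10)
  Stage 1: F_1 = 10^(3.99/10) = 2.506, G_1 = 10^(−3.99/10) = 0.3990
  Stage 2: F_2 = 10^(0.832/10) = 1.211, G_2 = 10^(18.2/10) = 66.07
Friis cascade:
  F = 2.506 + (1.211 − 1)/0.3990 = 3.035
NF = 10 log₁₀(3.035) = 4.82 dB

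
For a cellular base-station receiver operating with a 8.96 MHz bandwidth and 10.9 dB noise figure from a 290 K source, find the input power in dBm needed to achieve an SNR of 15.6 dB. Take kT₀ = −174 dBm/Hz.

−78.0 dBm

Sensitivity = −174 + 10 log₁₀(B) + NF + SNR_min
= −174 + 69.52 + 10.9 + 15.6
= −77.98 dBm → −78.0 dBm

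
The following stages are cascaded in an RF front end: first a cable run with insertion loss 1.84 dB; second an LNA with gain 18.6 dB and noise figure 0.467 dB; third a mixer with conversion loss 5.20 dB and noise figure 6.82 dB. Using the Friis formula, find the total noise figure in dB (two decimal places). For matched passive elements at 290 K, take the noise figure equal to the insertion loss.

2.51 dB

Convert to linear (a loss of L dB is a gain of −L dB): F_i = 10^(NF_i/10), G_i = 10^(G_i,dB/10)
  Stage 1: F_1 = 10^(1.84/10) = 1.528, G_1 = 10^(−1.84/10) = 0.6546
  Stage 2: F_2 = 10^(0.467/10) = 1.114, G_2 = 10^(18.6/10) = 72.44
  Stage 3: F_3 = 10^(6.82/10) = 4.808, G_3 = 10^(−5.20/10) = 0.3020
Friis cascade:
  F = 1.528 + (1.114 − 1)/0.6546 + (4.808 − 1)/47.42 = 1.781
NF = 10 log₁₀(1.781) = 2.51 dB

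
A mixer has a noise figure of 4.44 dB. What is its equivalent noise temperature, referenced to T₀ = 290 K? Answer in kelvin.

516 K

F = 10^(4.44/10) = 2.77971
T_e = (F − 1)·T₀ = (2.77971 − 1) × 290 = 516 K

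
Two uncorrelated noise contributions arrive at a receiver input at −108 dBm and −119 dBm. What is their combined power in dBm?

Convert to linear, add, convert back:
P₁ = 1.58×10⁻¹⁴ W, P₂ = 1.26×10⁻¹⁵ W
P_tot = 1.71×10⁻¹⁴ W → 10 log₁₀(P_tot / 10⁻³) = −107.7 dBm

−107.7 dBm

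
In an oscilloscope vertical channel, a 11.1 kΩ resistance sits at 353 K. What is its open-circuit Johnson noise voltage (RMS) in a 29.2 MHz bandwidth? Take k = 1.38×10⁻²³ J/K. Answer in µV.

79.5 µV

V_n = √(4kTRB)
4kTRB = 4 × 1.38×10⁻²³ × 353 × 1.11×10⁴ × 2.92×10⁷ = 6.32×10⁻⁹ V²
V_n = √(6.32×10⁻⁹) = 7.95×10⁻⁵ V = 79.5 µV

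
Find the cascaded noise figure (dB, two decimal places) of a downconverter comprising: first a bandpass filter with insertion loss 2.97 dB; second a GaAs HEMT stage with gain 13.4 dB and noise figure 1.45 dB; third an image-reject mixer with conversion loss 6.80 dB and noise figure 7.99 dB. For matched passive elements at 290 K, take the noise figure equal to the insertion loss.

5.11 dB

Convert to linear (a loss of L dB is a gain of −L dB): F_i = 10^(NF_i/10), G_i = 10^(G_i,dB/10)
  Stage 1: F_1 = 10^(2.97/10) = 1.982, G_1 = 10^(−2.97/10) = 0.5047
  Stage 2: F_2 = 10^(1.45/10) = 1.396, G_2 = 10^(13.4/10) = 21.88
  Stage 3: F_3 = 10^(7.99/10) = 6.295, G_3 = 10^(−6.80/10) = 0.2089
Friis cascade:
  F = 1.982 + (1.396 − 1)/0.5047 + (6.295 − 1)/11.04 = 3.247
NF = 10 log₁₀(3.247) = 5.11 dB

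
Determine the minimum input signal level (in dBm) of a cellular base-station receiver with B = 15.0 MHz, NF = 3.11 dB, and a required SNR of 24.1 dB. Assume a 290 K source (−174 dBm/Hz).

Sensitivity = −174 + 10 log₁₀(B) + NF + SNR_min
= −174 + 71.76 + 3.11 + 24.1
= −75.03 dBm → −75.0 dBm

−75.0 dBm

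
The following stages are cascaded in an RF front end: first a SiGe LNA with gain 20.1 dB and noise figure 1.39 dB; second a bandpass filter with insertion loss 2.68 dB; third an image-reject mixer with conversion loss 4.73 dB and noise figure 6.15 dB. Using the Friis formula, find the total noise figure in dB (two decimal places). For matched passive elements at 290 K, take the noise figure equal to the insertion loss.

1.59 dB

Convert to linear (a loss of L dB is a gain of −L dB): F_i = 10^(NF_i/10), G_i = 10^(G_i,dB/10)
  Stage 1: F_1 = 10^(1.39/10) = 1.377, G_1 = 10^(20.1/10) = 102.3
  Stage 2: F_2 = 10^(2.68/10) = 1.854, G_2 = 10^(−2.68/10) = 0.5395
  Stage 3: F_3 = 10^(6.15/10) = 4.121, G_3 = 10^(−4.73/10) = 0.3365
Friis cascade:
  F = 1.377 + (1.854 − 1)/102.3 + (4.121 − 1)/55.21 = 1.442
NF = 10 log₁₀(1.442) = 1.59 dB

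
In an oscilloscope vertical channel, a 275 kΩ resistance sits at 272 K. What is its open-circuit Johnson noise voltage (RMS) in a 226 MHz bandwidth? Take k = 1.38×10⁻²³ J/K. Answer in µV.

V_n = √(4kTRB)
4kTRB = 4 × 1.38×10⁻²³ × 272 × 2.75×10⁵ × 2.26×10⁸ = 9.33×10⁻⁷ V²
V_n = √(9.33×10⁻⁷) = 9.66×10⁻⁴ V = 966 µV

966 µV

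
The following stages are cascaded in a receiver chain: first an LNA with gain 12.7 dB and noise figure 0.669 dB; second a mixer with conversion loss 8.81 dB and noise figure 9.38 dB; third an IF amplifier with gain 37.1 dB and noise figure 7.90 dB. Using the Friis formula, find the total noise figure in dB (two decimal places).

Convert to linear (a loss of L dB is a gain of −L dB): F_i = 10^(NF_i/10), G_i = 10^(G_i,dB/10)
  Stage 1: F_1 = 10^(0.669/10) = 1.167, G_1 = 10^(12.7/10) = 18.62
  Stage 2: F_2 = 10^(9.38/10) = 8.670, G_2 = 10^(−8.81/10) = 0.1315
  Stage 3: F_3 = 10^(7.90/10) = 6.166, G_3 = 10^(37.1/10) = 5129
Friis cascade:
  F = 1.167 + (8.670 − 1)/18.62 + (6.166 − 1)/2.449 = 3.688
NF = 10 log₁₀(3.688) = 5.67 dB

5.67 dB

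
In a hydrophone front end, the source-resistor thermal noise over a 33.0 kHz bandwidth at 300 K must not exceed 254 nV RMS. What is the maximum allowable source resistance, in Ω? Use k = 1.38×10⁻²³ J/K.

Johnson–Nyquist: V_n = √(4kTRB) ⇒ R = V_n² / (4kTB)
4kTB = 4 × 1.38×10⁻²³ × 300 × 3.30×10⁴ = 5.46×10⁻¹⁶
R = (2.54×10⁻⁷)² / 5.46×10⁻¹⁶ = 1.18×10² Ω = 118 Ω

118 Ω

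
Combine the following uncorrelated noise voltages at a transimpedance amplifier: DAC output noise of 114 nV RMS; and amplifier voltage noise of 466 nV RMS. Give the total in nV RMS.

480 nV

Uncorrelated sources add in power (mean-square): V_tot = √(ΣV_i²)
V_tot = √[(1.14×10⁻⁷)² + (4.66×10⁻⁷)²] = 4.80×10⁻⁷ V = 480 nV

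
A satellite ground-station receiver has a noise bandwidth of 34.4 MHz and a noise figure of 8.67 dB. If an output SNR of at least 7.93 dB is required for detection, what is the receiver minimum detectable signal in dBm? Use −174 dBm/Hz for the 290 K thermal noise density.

−82.0 dBm

Sensitivity = −174 + 10 log₁₀(B) + NF + SNR_min
= −174 + 75.37 + 8.67 + 7.93
= −82.03 dBm → −82.0 dBm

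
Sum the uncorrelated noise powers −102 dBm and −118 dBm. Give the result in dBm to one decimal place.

−101.9 dBm

Convert to linear, add, convert back:
P₁ = 6.31×10⁻¹⁴ W, P₂ = 1.58×10⁻¹⁵ W
P_tot = 6.47×10⁻¹⁴ W → 10 log₁₀(P_tot / 10⁻³) = −101.9 dBm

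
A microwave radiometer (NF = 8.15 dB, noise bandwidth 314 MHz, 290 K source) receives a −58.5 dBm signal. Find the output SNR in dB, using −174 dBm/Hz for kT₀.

22.4 dB

Noise floor: N = −174 + 10 log₁₀(B) + NF
10 log₁₀(3.14×10⁸) = 84.97 dB
N = −174 + 84.97 + 8.15 = −80.88 dBm
SNR = P_sig − N = −58.5 − (−80.88) = 22.38 dB → 22.4 dB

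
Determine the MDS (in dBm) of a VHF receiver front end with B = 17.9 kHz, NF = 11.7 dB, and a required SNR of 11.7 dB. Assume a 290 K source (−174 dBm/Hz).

Sensitivity = −174 + 10 log₁₀(B) + NF + SNR_min
= −174 + 42.53 + 11.7 + 11.7
= −108.07 dBm → −108.1 dBm

−108.1 dBm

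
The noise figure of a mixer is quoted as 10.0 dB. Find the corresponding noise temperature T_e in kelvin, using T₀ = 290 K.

2610 K

F = 10^(10.0/10) = 10
T_e = (F − 1)·T₀ = (10 − 1) × 290 = 2610 K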